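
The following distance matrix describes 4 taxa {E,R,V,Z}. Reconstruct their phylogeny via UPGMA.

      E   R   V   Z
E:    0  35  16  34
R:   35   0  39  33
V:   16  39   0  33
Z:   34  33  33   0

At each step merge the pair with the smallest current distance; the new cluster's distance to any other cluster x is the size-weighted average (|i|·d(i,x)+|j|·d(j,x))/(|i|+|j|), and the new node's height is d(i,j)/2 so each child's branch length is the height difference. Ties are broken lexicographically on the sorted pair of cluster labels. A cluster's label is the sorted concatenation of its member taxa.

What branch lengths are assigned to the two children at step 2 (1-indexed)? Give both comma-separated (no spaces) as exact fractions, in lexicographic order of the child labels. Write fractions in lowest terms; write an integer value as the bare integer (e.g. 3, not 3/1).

iteration 1: select E,V (d=16); attach at lengths (8, 8); label the merged cluster EV
  updated: d(EV,R)=37, d(EV,Z)=67/2
iteration 2: select R,Z (d=33); attach at lengths (33/2, 33/2); label the merged cluster RZ
  updated: d(EV,RZ)=141/4
iteration 3: select EV,RZ (d=141/4); attach at lengths (77/8, 9/8); label the merged cluster ERVZ
final tree: ((E:8,V:8):77/8,(R:33/2,Z:33/2):9/8)
total length: 239/4

33/2,33/2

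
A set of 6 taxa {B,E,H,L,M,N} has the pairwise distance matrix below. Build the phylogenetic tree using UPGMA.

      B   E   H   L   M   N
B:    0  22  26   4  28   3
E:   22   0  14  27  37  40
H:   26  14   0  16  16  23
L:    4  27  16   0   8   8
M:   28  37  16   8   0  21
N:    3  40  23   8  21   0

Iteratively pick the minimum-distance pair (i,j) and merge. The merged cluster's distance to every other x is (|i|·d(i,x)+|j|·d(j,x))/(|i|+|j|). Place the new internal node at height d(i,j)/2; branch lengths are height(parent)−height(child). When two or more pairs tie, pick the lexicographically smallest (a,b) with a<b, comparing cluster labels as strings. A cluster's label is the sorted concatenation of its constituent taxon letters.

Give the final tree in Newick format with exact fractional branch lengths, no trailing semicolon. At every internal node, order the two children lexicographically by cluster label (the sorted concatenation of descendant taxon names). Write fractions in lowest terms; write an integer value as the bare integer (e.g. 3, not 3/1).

iteration 1: select B,N (d=3); attach at lengths (3/2, 3/2); label the merged cluster BN
  updated: d(BN,E)=31, d(BN,H)=49/2, d(BN,L)=6, d(BN,M)=49/2
iteration 2: select BN,L (d=6); attach at lengths (3/2, 3); label the merged cluster BLN
  updated: d(BLN,E)=89/3, d(BLN,H)=65/3, d(BLN,M)=19
iteration 3: select E,H (d=14); attach at lengths (7, 7); label the merged cluster EH
  updated: d(BLN,EH)=77/3, d(EH,M)=53/2
iteration 4: select BLN,M (d=19); attach at lengths (13/2, 19/2); label the merged cluster BLMN
  updated: d(BLMN,EH)=207/8
iteration 5: select BLMN,EH (d=207/8); attach at lengths (55/16, 95/16); label the merged cluster BEHLMN
final tree: ((((B:3/2,N:3/2):3/2,L:3):13/2,M:19/2):55/16,(E:7,H:7):95/16)
total length: 375/8

((((B:3/2,N:3/2):3/2,L:3):13/2,M:19/2):55/16,(E:7,H:7):95/16)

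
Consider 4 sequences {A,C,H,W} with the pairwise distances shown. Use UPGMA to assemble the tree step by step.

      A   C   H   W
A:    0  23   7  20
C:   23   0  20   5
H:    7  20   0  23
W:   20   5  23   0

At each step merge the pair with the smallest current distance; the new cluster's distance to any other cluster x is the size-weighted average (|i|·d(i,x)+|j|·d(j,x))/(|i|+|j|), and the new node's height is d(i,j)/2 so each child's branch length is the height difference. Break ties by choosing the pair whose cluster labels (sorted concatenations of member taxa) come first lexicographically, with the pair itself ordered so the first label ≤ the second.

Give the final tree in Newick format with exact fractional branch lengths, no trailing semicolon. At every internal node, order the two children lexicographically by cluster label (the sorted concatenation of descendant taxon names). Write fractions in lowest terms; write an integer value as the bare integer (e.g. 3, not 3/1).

((A:7/2,H:7/2):29/4,(C:5/2,W:5/2):33/4)

step 1: merge (C,W) at d=5; branch lengths C→5/2, W→5/2; new cluster CW
  updated: d(A,CW)=43/2, d(CW,H)=43/2
step 2: merge (A,H) at d=7; branch lengths A→7/2, H→7/2; new cluster AH
  updated: d(AH,CW)=43/2
step 3: merge (AH,CW) at d=43/2; branch lengths AH→29/4, CW→33/4; new cluster ACHW
final tree: ((A:7/2,H:7/2):29/4,(C:5/2,W:5/2):33/4)
total length: 55/2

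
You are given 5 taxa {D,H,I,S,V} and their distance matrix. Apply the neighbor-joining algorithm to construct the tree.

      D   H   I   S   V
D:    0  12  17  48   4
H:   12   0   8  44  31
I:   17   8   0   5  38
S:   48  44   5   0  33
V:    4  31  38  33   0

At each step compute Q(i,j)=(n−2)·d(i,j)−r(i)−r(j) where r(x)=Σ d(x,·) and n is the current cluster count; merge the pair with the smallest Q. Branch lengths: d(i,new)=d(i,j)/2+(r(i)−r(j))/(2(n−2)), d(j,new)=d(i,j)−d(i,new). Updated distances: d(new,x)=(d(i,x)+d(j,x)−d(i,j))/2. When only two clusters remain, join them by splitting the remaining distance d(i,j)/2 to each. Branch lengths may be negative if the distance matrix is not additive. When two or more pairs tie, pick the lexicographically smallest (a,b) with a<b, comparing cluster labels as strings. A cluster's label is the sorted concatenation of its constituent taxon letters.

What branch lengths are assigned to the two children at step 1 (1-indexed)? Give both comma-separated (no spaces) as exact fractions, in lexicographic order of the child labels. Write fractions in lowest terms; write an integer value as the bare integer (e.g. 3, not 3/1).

1. join I+S (d=5, Q=-183) ⇒ IS; edges |I|=-47/6, |S|=77/6
  updated: d(D,IS)=30, d(H,IS)=47/2, d(IS,V)=33
2. join D+V (d=4, Q=-106) ⇒ DV; edges |D|=-7/2, |V|=15/2
  updated: d(DV,H)=39/2, d(DV,IS)=59/2
3. join DV+H (d=39/2, Q=-145/2) ⇒ DHV; edges |DV|=51/4, |H|=27/4
  updated: d(DHV,IS)=67/4
4. join DHV+IS (d=67/4) ⇒ DHISV; edges |DHV|=67/8, |IS|=67/8
final tree: (((D:-7/2,V:15/2):51/4,H:27/4):67/8,(I:-47/6,S:77/6):67/8)
total length: 181/4

-47/6,77/6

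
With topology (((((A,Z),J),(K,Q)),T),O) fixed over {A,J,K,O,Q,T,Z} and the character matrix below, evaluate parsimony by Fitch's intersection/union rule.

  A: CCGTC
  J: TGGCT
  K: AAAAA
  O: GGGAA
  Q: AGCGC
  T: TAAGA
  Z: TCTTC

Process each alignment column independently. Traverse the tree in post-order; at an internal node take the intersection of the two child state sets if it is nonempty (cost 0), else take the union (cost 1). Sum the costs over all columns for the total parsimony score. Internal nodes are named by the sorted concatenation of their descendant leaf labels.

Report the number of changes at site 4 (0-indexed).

3

[col 0] AZ: children A:{C}, Z:{T} ∪→ {C,T}; cost 1
[col 0] AJZ: children AZ:{C,T}, J:{T} ∩→ {T}; cost 0
[col 0] KQ: children K:{A}, Q:{A} ∩→ {A}; cost 0
[col 0] AJKQZ: children AJZ:{T}, KQ:{A} ∪→ {A,T}; cost 1
[col 0] AJKQTZ: children AJKQZ:{A,T}, T:{T} ∩→ {T}; cost 0
[col 0] AJKOQTZ: children AJKQTZ:{T}, O:{G} ∪→ {G,T}; cost 1
[col 1] AZ: children A:{C}, Z:{C} ∩→ {C}; cost 0
[col 1] AJZ: children AZ:{C}, J:{G} ∪→ {C,G}; cost 1
[col 1] KQ: children K:{A}, Q:{G} ∪→ {A,G}; cost 1
[col 1] AJKQZ: children AJZ:{C,G}, KQ:{A,G} ∩→ {G}; cost 0
[col 1] AJKQTZ: children AJKQZ:{G}, T:{A} ∪→ {A,G}; cost 1
[col 1] AJKOQTZ: children AJKQTZ:{A,G}, O:{G} ∩→ {G}; cost 0
[col 2] AZ: children A:{G}, Z:{T} ∪→ {G,T}; cost 1
[col 2] AJZ: children AZ:{G,T}, J:{G} ∩→ {G}; cost 0
[col 2] KQ: children K:{A}, Q:{C} ∪→ {A,C}; cost 1
[col 2] AJKQZ: children AJZ:{G}, KQ:{A,C} ∪→ {A,C,G}; cost 1
[col 2] AJKQTZ: children AJKQZ:{A,C,G}, T:{A} ∩→ {A}; cost 0
[col 2] AJKOQTZ: children AJKQTZ:{A}, O:{G} ∪→ {A,G}; cost 1
[col 3] AZ: children A:{T}, Z:{T} ∩→ {T}; cost 0
[col 3] AJZ: children AZ:{T}, J:{C} ∪→ {C,T}; cost 1
[col 3] KQ: children K:{A}, Q:{G} ∪→ {A,G}; cost 1
[col 3] AJKQZ: children AJZ:{C,T}, KQ:{A,G} ∪→ {A,C,G,T}; cost 1
[col 3] AJKQTZ: children AJKQZ:{A,C,G,T}, T:{G} ∩→ {G}; cost 0
[col 3] AJKOQTZ: children AJKQTZ:{G}, O:{A} ∪→ {A,G}; cost 1
[col 4] AZ: children A:{C}, Z:{C} ∩→ {C}; cost 0
[col 4] AJZ: children AZ:{C}, J:{T} ∪→ {C,T}; cost 1
[col 4] KQ: children K:{A}, Q:{C} ∪→ {A,C}; cost 1
[col 4] AJKQZ: children AJZ:{C,T}, KQ:{A,C} ∩→ {C}; cost 0
[col 4] AJKQTZ: children AJKQZ:{C}, T:{A} ∪→ {A,C}; cost 1
[col 4] AJKOQTZ: children AJKQTZ:{A,C}, O:{A} ∩→ {A}; cost 0
per-site changes: [3, 3, 4, 4, 3]; total = 17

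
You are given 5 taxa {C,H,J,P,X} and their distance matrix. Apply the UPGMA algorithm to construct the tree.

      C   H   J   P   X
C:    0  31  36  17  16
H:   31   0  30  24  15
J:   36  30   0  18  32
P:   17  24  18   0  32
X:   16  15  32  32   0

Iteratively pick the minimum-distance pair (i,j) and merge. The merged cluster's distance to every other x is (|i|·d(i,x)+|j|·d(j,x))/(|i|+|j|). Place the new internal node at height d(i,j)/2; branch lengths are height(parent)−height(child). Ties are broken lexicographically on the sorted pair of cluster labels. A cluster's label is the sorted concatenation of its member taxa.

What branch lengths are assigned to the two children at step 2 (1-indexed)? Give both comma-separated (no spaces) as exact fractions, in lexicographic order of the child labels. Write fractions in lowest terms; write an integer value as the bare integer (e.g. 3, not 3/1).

step 1: merge (H,X) at d=15; branch lengths H→15/2, X→15/2; new cluster HX
  updated: d(C,HX)=47/2, d(HX,J)=31, d(HX,P)=28
step 2: merge (C,P) at d=17; branch lengths C→17/2, P→17/2; new cluster CP
  updated: d(CP,HX)=103/4, d(CP,J)=27
step 3: merge (CP,HX) at d=103/4; branch lengths CP→35/8, HX→43/8; new cluster CHPX
  updated: d(CHPX,J)=29
step 4: merge (CHPX,J) at d=29; branch lengths CHPX→13/8, J→29/2; new cluster CHJPX
final tree: (((C:17/2,P:17/2):35/8,(H:15/2,X:15/2):43/8):13/8,J:29/2)
total length: 463/8

17/2,17/2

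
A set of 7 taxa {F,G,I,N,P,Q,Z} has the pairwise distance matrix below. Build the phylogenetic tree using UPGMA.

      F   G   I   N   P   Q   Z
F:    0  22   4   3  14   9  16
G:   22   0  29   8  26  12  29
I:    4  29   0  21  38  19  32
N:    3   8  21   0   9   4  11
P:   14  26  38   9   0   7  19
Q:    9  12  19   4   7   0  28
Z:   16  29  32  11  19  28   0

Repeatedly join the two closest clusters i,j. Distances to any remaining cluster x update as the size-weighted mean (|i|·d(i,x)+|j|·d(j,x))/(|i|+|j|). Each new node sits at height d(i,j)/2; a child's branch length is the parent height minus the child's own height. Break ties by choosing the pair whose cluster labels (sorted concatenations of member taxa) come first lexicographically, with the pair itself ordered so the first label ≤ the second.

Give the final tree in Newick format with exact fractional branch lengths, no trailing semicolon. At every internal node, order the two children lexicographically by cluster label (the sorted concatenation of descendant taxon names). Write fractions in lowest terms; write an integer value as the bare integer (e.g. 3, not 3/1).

((((((F:3/2,N:3/2):7/4,Q:13/4):7/4,P:5):7/2,G:17/2):9/5,Z:103/10):97/60,I:143/12)

step 1: merge (F,N) at d=3; branch lengths F→3/2, N→3/2; new cluster FN
  updated: d(FN,G)=15, d(FN,I)=25/2, d(FN,P)=23/2, d(FN,Q)=13/2, d(FN,Z)=27/2
step 2: merge (FN,Q) at d=13/2; branch lengths FN→7/4, Q→13/4; new cluster FNQ
  updated: d(FNQ,G)=14, d(FNQ,I)=44/3, d(FNQ,P)=10, d(FNQ,Z)=55/3
step 3: merge (FNQ,P) at d=10; branch lengths FNQ→7/4, P→5; new cluster FNPQ
  updated: d(FNPQ,G)=17, d(FNPQ,I)=41/2, d(FNPQ,Z)=37/2
step 4: merge (FNPQ,G) at d=17; branch lengths FNPQ→7/2, G→17/2; new cluster FGNPQ
  updated: d(FGNPQ,I)=111/5, d(FGNPQ,Z)=103/5
step 5: merge (FGNPQ,Z) at d=103/5; branch lengths FGNPQ→9/5, Z→103/10; new cluster FGNPQZ
  updated: d(FGNPQZ,I)=143/6
step 6: merge (FGNPQZ,I) at d=143/6; branch lengths FGNPQZ→97/60, I→143/12; new cluster FGINPQZ
final tree: ((((((F:3/2,N:3/2):7/4,Q:13/4):7/4,P:5):7/2,G:17/2):9/5,Z:103/10):97/60,I:143/12)
total length: 3143/60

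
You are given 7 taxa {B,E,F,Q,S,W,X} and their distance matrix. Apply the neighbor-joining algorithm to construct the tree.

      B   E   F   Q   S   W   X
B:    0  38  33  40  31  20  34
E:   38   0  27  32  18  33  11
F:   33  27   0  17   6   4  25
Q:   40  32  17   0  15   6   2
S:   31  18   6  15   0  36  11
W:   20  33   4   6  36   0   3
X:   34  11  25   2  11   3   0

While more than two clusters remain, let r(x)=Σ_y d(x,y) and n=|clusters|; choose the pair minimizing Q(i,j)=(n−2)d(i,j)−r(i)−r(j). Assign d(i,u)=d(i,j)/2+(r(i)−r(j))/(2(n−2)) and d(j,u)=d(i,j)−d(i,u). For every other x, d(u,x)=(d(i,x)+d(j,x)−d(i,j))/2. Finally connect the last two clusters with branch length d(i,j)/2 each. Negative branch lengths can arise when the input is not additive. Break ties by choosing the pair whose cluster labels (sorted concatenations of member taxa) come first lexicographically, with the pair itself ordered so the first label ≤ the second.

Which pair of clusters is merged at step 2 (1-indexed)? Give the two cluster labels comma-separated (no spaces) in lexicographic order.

step 1: merge (F,S) at d=6, Q=-199; branch lengths F→5/2, S→7/2; new cluster FS
  updated: d(B,FS)=29, d(E,FS)=39/2, d(FS,Q)=13, d(FS,W)=17, d(FS,X)=15
step 2: merge (B,W) at d=20, Q=-160; branch lengths B→81/4, W→-1/4; new cluster BW
  updated: d(BW,E)=51/2, d(BW,FS)=13, d(BW,Q)=13, d(BW,X)=17/2
step 3: merge (E,X) at d=11, Q=-183/2; branch lengths E→169/12, X→-37/12; new cluster EX
  updated: d(BW,EX)=23/2, d(EX,FS)=47/4, d(EX,Q)=23/2
step 4: merge (BW,EX) at d=23/2, Q=-197/4; branch lengths BW→103/16, EX→81/16; new cluster BEWX
  updated: d(BEWX,FS)=53/8, d(BEWX,Q)=13/2
step 5: merge (BEWX,FS) at d=53/8, Q=-209/8; branch lengths BEWX→1/16, FS→105/16; new cluster BEFSWX
  updated: d(BEFSWX,Q)=103/16
step 6: merge (BEFSWX,Q) at d=103/16; branch lengths BEFSWX→103/32, Q→103/32; new cluster BEFQSWX
final tree: ((((B:81/4,W:-1/4):103/16,(E:169/12,X:-37/12):81/16):1/16,(F:5/2,S:7/2):105/16):103/32,Q:103/32)
total length: 985/16

B,W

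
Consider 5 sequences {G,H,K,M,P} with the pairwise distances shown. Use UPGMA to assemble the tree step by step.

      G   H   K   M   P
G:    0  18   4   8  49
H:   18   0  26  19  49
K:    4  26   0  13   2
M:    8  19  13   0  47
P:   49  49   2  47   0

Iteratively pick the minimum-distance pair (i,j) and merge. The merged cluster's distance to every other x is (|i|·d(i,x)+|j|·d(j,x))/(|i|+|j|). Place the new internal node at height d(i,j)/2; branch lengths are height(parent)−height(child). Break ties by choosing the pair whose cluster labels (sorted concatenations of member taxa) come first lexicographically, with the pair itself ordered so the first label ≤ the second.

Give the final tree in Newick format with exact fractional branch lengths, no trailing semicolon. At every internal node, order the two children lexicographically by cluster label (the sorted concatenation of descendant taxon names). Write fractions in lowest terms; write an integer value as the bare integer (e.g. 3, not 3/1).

(((G:4,M:4):21/4,H:37/4):77/12,(K:1,P:1):44/3)

iteration 1: select K,P (d=2); attach at lengths (1, 1); label the merged cluster KP
  updated: d(G,KP)=53/2, d(H,KP)=75/2, d(KP,M)=30
iteration 2: select G,M (d=8); attach at lengths (4, 4); label the merged cluster GM
  updated: d(GM,H)=37/2, d(GM,KP)=113/4
iteration 3: select GM,H (d=37/2); attach at lengths (21/4, 37/4); label the merged cluster GHM
  updated: d(GHM,KP)=94/3
iteration 4: select GHM,KP (d=94/3); attach at lengths (77/12, 44/3); label the merged cluster GHKMP
final tree: (((G:4,M:4):21/4,H:37/4):77/12,(K:1,P:1):44/3)
total length: 547/12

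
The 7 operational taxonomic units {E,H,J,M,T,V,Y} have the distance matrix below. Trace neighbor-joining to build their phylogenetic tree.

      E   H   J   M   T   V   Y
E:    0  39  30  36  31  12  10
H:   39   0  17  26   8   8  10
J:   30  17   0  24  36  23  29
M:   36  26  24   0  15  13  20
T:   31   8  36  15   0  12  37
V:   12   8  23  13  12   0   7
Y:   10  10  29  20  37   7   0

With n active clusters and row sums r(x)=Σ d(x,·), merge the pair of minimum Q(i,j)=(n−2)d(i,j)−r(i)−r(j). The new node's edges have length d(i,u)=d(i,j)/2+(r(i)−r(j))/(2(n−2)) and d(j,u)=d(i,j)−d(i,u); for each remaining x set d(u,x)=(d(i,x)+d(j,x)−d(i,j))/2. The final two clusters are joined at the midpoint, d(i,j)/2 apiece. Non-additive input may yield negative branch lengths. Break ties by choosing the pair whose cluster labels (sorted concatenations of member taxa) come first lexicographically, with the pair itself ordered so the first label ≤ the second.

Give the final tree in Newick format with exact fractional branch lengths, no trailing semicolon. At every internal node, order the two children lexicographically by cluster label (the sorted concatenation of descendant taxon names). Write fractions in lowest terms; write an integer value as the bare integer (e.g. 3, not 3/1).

step 1: merge (E,Y) at d=10, Q=-221; branch lengths E→19/2, Y→1/2; new cluster EY
  updated: d(EY,H)=39/2, d(EY,J)=49/2, d(EY,M)=23, d(EY,T)=29, d(EY,V)=9/2
step 2: merge (H,T) at d=8, Q=-293/2; branch lengths H→21/16, T→107/16; new cluster HT
  updated: d(EY,HT)=81/4, d(HT,J)=45/2, d(HT,M)=33/2, d(HT,V)=6
step 3: merge (EY,V) at d=9/2, Q=-421/4; branch lengths EY→157/24, V→-49/24; new cluster EVY
  updated: d(EVY,HT)=87/8, d(EVY,J)=43/2, d(EVY,M)=63/4
step 4: merge (EVY,HT) at d=87/8, Q=-305/4; branch lengths EVY→5, HT→47/8; new cluster EHTVY
  updated: d(EHTVY,J)=265/16, d(EHTVY,M)=171/16
step 5: merge (EHTVY,J) at d=265/16, Q=-205/4; branch lengths EHTVY→13/8, J→239/16; new cluster EHJTVY
  updated: d(EHJTVY,M)=145/16
step 6: merge (EHJTVY,M) at d=145/16; branch lengths EHJTVY→145/32, M→145/32; new cluster EHJMTVY
final tree: (((((E:19/2,Y:1/2):157/24,V:-49/24):5,(H:21/16,T:107/16):47/8):13/8,J:239/16):145/32,M:145/32)
total length: 59

(((((E:19/2,Y:1/2):157/24,V:-49/24):5,(H:21/16,T:107/16):47/8):13/8,J:239/16):145/32,M:145/32)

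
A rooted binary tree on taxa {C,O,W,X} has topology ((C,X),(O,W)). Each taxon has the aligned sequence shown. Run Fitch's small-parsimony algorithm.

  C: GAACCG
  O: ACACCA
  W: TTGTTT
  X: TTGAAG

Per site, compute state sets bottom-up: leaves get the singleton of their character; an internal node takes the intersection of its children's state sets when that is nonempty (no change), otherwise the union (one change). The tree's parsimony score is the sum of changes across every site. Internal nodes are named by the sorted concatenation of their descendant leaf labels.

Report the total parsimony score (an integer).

12

site 0, node CX: C={G} ∪ X={T} → {G,T} (+1)
site 0, node OW: O={A} ∪ W={T} → {A,T} (+1)
site 0, node COWX: CX={G,T} ∩ OW={A,T} → {T} (+0)
site 1, node CX: C={A} ∪ X={T} → {A,T} (+1)
site 1, node OW: O={C} ∪ W={T} → {C,T} (+1)
site 1, node COWX: CX={A,T} ∩ OW={C,T} → {T} (+0)
site 2, node CX: C={A} ∪ X={G} → {A,G} (+1)
site 2, node OW: O={A} ∪ W={G} → {A,G} (+1)
site 2, node COWX: CX={A,G} ∩ OW={A,G} → {A,G} (+0)
site 3, node CX: C={C} ∪ X={A} → {A,C} (+1)
site 3, node OW: O={C} ∪ W={T} → {C,T} (+1)
site 3, node COWX: CX={A,C} ∩ OW={C,T} → {C} (+0)
site 4, node CX: C={C} ∪ X={A} → {A,C} (+1)
site 4, node OW: O={C} ∪ W={T} → {C,T} (+1)
site 4, node COWX: CX={A,C} ∩ OW={C,T} → {C} (+0)
site 5, node CX: C={G} ∩ X={G} → {G} (+0)
site 5, node OW: O={A} ∪ W={T} → {A,T} (+1)
site 5, node COWX: CX={G} ∪ OW={A,T} → {A,G,T} (+1)
per-site changes: [2, 2, 2, 2, 2, 2]; total = 12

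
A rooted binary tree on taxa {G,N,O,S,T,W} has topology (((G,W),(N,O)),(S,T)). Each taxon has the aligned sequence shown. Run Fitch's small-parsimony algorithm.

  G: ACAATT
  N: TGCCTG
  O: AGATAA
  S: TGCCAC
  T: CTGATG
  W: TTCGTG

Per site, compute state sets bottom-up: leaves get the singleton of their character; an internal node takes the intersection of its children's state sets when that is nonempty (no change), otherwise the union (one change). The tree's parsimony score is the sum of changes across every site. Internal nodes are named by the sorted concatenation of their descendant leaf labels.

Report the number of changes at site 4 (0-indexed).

[col 0] GW: children G:{A}, W:{T} ∪→ {A,T}; cost 1
[col 0] NO: children N:{T}, O:{A} ∪→ {A,T}; cost 1
[col 0] GNOW: children GW:{A,T}, NO:{A,T} ∩→ {A,T}; cost 0
[col 0] ST: children S:{T}, T:{C} ∪→ {C,T}; cost 1
[col 0] GNOSTW: children GNOW:{A,T}, ST:{C,T} ∩→ {T}; cost 0
[col 1] GW: children G:{C}, W:{T} ∪→ {C,T}; cost 1
[col 1] NO: children N:{G}, O:{G} ∩→ {G}; cost 0
[col 1] GNOW: children GW:{C,T}, NO:{G} ∪→ {C,G,T}; cost 1
[col 1] ST: children S:{G}, T:{T} ∪→ {G,T}; cost 1
[col 1] GNOSTW: children GNOW:{C,G,T}, ST:{G,T} ∩→ {G,T}; cost 0
[col 2] GW: children G:{A}, W:{C} ∪→ {A,C}; cost 1
[col 2] NO: children N:{C}, O:{A} ∪→ {A,C}; cost 1
[col 2] GNOW: children GW:{A,C}, NO:{A,C} ∩→ {A,C}; cost 0
[col 2] ST: children S:{C}, T:{G} ∪→ {C,G}; cost 1
[col 2] GNOSTW: children GNOW:{A,C}, ST:{C,G} ∩→ {C}; cost 0
[col 3] GW: children G:{A}, W:{G} ∪→ {A,G}; cost 1
[col 3] NO: children N:{C}, O:{T} ∪→ {C,T}; cost 1
[col 3] GNOW: children GW:{A,G}, NO:{C,T} ∪→ {A,C,G,T}; cost 1
[col 3] ST: children S:{C}, T:{A} ∪→ {A,C}; cost 1
[col 3] GNOSTW: children GNOW:{A,C,G,T}, ST:{A,C} ∩→ {A,C}; cost 0
[col 4] GW: children G:{T}, W:{T} ∩→ {T}; cost 0
[col 4] NO: children N:{T}, O:{A} ∪→ {A,T}; cost 1
[col 4] GNOW: children GW:{T}, NO:{A,T} ∩→ {T}; cost 0
[col 4] ST: children S:{A}, T:{T} ∪→ {A,T}; cost 1
[col 4] GNOSTW: children GNOW:{T}, ST:{A,T} ∩→ {T}; cost 0
[col 5] GW: children G:{T}, W:{G} ∪→ {G,T}; cost 1
[col 5] NO: children N:{G}, O:{A} ∪→ {A,G}; cost 1
[col 5] GNOW: children GW:{G,T}, NO:{A,G} ∩→ {G}; cost 0
[col 5] ST: children S:{C}, T:{G} ∪→ {C,G}; cost 1
[col 5] GNOSTW: children GNOW:{G}, ST:{C,G} ∩→ {G}; cost 0
per-site changes: [3, 3, 3, 4, 2, 3]; total = 18

2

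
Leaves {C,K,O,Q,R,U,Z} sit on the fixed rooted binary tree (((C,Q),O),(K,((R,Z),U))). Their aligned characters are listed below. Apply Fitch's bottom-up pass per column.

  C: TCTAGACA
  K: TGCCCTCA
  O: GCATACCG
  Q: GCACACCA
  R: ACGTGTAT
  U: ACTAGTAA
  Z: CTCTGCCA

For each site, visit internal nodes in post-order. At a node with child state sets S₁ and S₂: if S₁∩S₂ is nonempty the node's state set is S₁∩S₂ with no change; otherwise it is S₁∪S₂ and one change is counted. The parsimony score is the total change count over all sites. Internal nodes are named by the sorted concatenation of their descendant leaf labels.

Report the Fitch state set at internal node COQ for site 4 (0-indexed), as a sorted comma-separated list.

A

[col 0] CQ: children C:{T}, Q:{G} ∪→ {G,T}; cost 1
[col 0] COQ: children CQ:{G,T}, O:{G} ∩→ {G}; cost 0
[col 0] RZ: children R:{A}, Z:{C} ∪→ {A,C}; cost 1
[col 0] RUZ: children RZ:{A,C}, U:{A} ∩→ {A}; cost 0
[col 0] KRUZ: children K:{T}, RUZ:{A} ∪→ {A,T}; cost 1
[col 0] CKOQRUZ: children COQ:{G}, KRUZ:{A,T} ∪→ {A,G,T}; cost 1
[col 1] CQ: children C:{C}, Q:{C} ∩→ {C}; cost 0
[col 1] COQ: children CQ:{C}, O:{C} ∩→ {C}; cost 0
[col 1] RZ: children R:{C}, Z:{T} ∪→ {C,T}; cost 1
[col 1] RUZ: children RZ:{C,T}, U:{C} ∩→ {C}; cost 0
[col 1] KRUZ: children K:{G}, RUZ:{C} ∪→ {C,G}; cost 1
[col 1] CKOQRUZ: children COQ:{C}, KRUZ:{C,G} ∩→ {C}; cost 0
[col 2] CQ: children C:{T}, Q:{A} ∪→ {A,T}; cost 1
[col 2] COQ: children CQ:{A,T}, O:{A} ∩→ {A}; cost 0
[col 2] RZ: children R:{G}, Z:{C} ∪→ {C,G}; cost 1
[col 2] RUZ: children RZ:{C,G}, U:{T} ∪→ {C,G,T}; cost 1
[col 2] KRUZ: children K:{C}, RUZ:{C,G,T} ∩→ {C}; cost 0
[col 2] CKOQRUZ: children COQ:{A}, KRUZ:{C} ∪→ {A,C}; cost 1
[col 3] CQ: children C:{A}, Q:{C} ∪→ {A,C}; cost 1
[col 3] COQ: children CQ:{A,C}, O:{T} ∪→ {A,C,T}; cost 1
[col 3] RZ: children R:{T}, Z:{T} ∩→ {T}; cost 0
[col 3] RUZ: children RZ:{T}, U:{A} ∪→ {A,T}; cost 1
[col 3] KRUZ: children K:{C}, RUZ:{A,T} ∪→ {A,C,T}; cost 1
[col 3] CKOQRUZ: children COQ:{A,C,T}, KRUZ:{A,C,T} ∩→ {A,C,T}; cost 0
[col 4] CQ: children C:{G}, Q:{A} ∪→ {A,G}; cost 1
[col 4] COQ: children CQ:{A,G}, O:{A} ∩→ {A}; cost 0
[col 4] RZ: children R:{G}, Z:{G} ∩→ {G}; cost 0
[col 4] RUZ: children RZ:{G}, U:{G} ∩→ {G}; cost 0
[col 4] KRUZ: children K:{C}, RUZ:{G} ∪→ {C,G}; cost 1
[col 4] CKOQRUZ: children COQ:{A}, KRUZ:{C,G} ∪→ {A,C,G}; cost 1
[col 5] CQ: children C:{A}, Q:{C} ∪→ {A,C}; cost 1
[col 5] COQ: children CQ:{A,C}, O:{C} ∩→ {C}; cost 0
[col 5] RZ: children R:{T}, Z:{C} ∪→ {C,T}; cost 1
[col 5] RUZ: children RZ:{C,T}, U:{T} ∩→ {T}; cost 0
[col 5] KRUZ: children K:{T}, RUZ:{T} ∩→ {T}; cost 0
[col 5] CKOQRUZ: children COQ:{C}, KRUZ:{T} ∪→ {C,T}; cost 1
[col 6] CQ: children C:{C}, Q:{C} ∩→ {C}; cost 0
[col 6] COQ: children CQ:{C}, O:{C} ∩→ {C}; cost 0
[col 6] RZ: children R:{A}, Z:{C} ∪→ {A,C}; cost 1
[col 6] RUZ: children RZ:{A,C}, U:{A} ∩→ {A}; cost 0
[col 6] KRUZ: children K:{C}, RUZ:{A} ∪→ {A,C}; cost 1
[col 6] CKOQRUZ: children COQ:{C}, KRUZ:{A,C} ∩→ {C}; cost 0
[col 7] CQ: children C:{A}, Q:{A} ∩→ {A}; cost 0
[col 7] COQ: children CQ:{A}, O:{G} ∪→ {A,G}; cost 1
[col 7] RZ: children R:{T}, Z:{A} ∪→ {A,T}; cost 1
[col 7] RUZ: children RZ:{A,T}, U:{A} ∩→ {A}; cost 0
[col 7] KRUZ: children K:{A}, RUZ:{A} ∩→ {A}; cost 0
[col 7] CKOQRUZ: children COQ:{A,G}, KRUZ:{A} ∩→ {A}; cost 0
per-site changes: [4, 2, 4, 4, 3, 3, 2, 2]; total = 24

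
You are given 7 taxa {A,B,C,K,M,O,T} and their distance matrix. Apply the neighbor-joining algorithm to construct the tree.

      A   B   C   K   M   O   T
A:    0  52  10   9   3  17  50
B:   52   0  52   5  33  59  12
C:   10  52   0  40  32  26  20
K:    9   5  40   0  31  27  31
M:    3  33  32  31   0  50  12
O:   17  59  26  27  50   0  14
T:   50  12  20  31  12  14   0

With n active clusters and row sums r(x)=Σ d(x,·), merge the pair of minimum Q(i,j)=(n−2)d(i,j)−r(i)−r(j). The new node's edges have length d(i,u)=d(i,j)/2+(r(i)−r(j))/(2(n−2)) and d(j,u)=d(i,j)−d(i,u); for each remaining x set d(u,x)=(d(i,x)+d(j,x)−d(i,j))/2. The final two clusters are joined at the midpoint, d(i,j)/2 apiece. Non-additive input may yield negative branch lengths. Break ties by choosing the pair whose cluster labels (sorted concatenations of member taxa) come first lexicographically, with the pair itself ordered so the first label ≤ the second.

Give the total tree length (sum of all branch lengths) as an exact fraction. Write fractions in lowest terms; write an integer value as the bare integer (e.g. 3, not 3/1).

1. join B+K (d=5, Q=-331) ⇒ BK; edges |B|=19/2, |K|=-9/2
  updated: d(A,BK)=28, d(BK,C)=87/2, d(BK,M)=59/2, d(BK,O)=81/2, d(BK,T)=19
2. join A+M (d=3, Q=-445/2) ⇒ AM; edges |A|=-13/16, |M|=61/16
  updated: d(AM,BK)=109/4, d(AM,C)=39/2, d(AM,O)=32, d(AM,T)=59/2
3. join AM+C (d=39/2, Q=-635/4) ⇒ ACM; edges |AM|=77/8, |C|=79/8
  updated: d(ACM,BK)=205/8, d(ACM,O)=77/4, d(ACM,T)=15
4. join ACM+O (d=77/4, Q=-761/8) ⇒ ACMO; edges |ACM|=197/32, |O|=419/32
  updated: d(ACMO,BK)=375/16, d(ACMO,T)=39/8
5. join ACMO+BK (d=375/16, Q=-757/16) ⇒ ABCKMO; edges |ACMO|=149/32, |BK|=601/32
  updated: d(ABCKMO,T)=7/32
6. join ABCKMO+T (d=7/32) ⇒ ABCKMOT; edges |ABCKMO|=7/64, |T|=7/64
final tree: (((((A:-13/16,M:61/16):77/8,C:79/8):197/32,O:419/32):149/32,(B:19/2,K:-9/2):601/32):7/64,T:7/64)
total length: 2253/32

2253/32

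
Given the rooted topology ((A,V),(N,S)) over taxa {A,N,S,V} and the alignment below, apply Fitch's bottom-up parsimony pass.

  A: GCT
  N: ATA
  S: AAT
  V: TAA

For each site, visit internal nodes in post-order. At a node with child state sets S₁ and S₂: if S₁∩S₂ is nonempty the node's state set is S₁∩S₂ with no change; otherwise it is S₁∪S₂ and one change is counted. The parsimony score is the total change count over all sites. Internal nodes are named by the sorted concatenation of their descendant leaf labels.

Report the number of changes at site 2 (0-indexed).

[col 0] AV: children A:{G}, V:{T} ∪→ {G,T}; cost 1
[col 0] NS: children N:{A}, S:{A} ∩→ {A}; cost 0
[col 0] ANSV: children AV:{G,T}, NS:{A} ∪→ {A,G,T}; cost 1
[col 1] AV: children A:{C}, V:{A} ∪→ {A,C}; cost 1
[col 1] NS: children N:{T}, S:{A} ∪→ {A,T}; cost 1
[col 1] ANSV: children AV:{A,C}, NS:{A,T} ∩→ {A}; cost 0
[col 2] AV: children A:{T}, V:{A} ∪→ {A,T}; cost 1
[col 2] NS: children N:{A}, S:{T} ∪→ {A,T}; cost 1
[col 2] ANSV: children AV:{A,T}, NS:{A,T} ∩→ {A,T}; cost 0
per-site changes: [2, 2, 2]; total = 6

2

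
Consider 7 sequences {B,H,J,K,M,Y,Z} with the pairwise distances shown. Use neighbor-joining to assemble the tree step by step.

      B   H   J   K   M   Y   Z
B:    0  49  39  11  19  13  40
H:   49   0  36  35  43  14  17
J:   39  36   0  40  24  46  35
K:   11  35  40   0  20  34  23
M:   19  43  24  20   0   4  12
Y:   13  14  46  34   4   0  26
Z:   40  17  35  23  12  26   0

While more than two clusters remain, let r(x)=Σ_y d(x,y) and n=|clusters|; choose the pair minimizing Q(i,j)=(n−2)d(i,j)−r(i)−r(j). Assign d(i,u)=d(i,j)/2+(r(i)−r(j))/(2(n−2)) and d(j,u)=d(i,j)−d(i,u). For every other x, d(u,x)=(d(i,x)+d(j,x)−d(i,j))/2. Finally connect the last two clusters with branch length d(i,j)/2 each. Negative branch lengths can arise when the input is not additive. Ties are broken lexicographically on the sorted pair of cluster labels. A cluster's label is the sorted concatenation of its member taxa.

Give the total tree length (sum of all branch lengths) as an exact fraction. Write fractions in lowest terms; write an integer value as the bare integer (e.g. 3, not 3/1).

step 1: merge (B,K) at d=11, Q=-279; branch lengths B→63/10, K→47/10; new cluster BK
  updated: d(BK,H)=73/2, d(BK,J)=34, d(BK,M)=14, d(BK,Y)=18, d(BK,Z)=26
step 2: merge (H,Y) at d=14, Q=-397/2; branch lengths H→189/16, Y→35/16; new cluster HY
  updated: d(BK,HY)=81/4, d(HY,J)=34, d(HY,M)=33/2, d(HY,Z)=29/2
step 3: merge (HY,Z) at d=29/2, Q=-517/4; branch lengths HY→55/8, Z→61/8; new cluster HYZ
  updated: d(BK,HYZ)=127/8, d(HYZ,J)=109/4, d(HYZ,M)=7
step 4: merge (BK,HYZ) at d=127/8, Q=-329/4; branch lengths BK→91/8, HYZ→9/2; new cluster BHKYZ
  updated: d(BHKYZ,J)=363/16, d(BHKYZ,M)=41/16
step 5: merge (BHKYZ,J) at d=363/16, Q=-197/4; branch lengths BHKYZ→5/8, J→353/16; new cluster BHJKYZ
  updated: d(BHJKYZ,M)=31/16
step 6: merge (BHJKYZ,M) at d=31/16; branch lengths BHJKYZ→31/32, M→31/32; new cluster BHJKMYZ
final tree: ((((B:63/10,K:47/10):91/8,((H:189/16,Y:35/16):55/8,Z:61/8):9/2):5/8,J:353/16):31/32,M:31/32)
total length: 80

80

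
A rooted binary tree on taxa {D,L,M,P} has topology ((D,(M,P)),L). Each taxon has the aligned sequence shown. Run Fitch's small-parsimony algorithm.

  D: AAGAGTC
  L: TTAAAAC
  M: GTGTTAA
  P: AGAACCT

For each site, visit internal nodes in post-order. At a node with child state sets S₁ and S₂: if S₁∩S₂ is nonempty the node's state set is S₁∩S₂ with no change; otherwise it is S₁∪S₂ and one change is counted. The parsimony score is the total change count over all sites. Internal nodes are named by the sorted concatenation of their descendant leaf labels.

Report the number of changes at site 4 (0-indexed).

3

site 0, node MP: M={G} ∪ P={A} → {A,G} (+1)
site 0, node DMP: D={A} ∩ MP={A,G} → {A} (+0)
site 0, node DLMP: DMP={A} ∪ L={T} → {A,T} (+1)
site 1, node MP: M={T} ∪ P={G} → {G,T} (+1)
site 1, node DMP: D={A} ∪ MP={G,T} → {A,G,T} (+1)
site 1, node DLMP: DMP={A,G,T} ∩ L={T} → {T} (+0)
site 2, node MP: M={G} ∪ P={A} → {A,G} (+1)
site 2, node DMP: D={G} ∩ MP={A,G} → {G} (+0)
site 2, node DLMP: DMP={G} ∪ L={A} → {A,G} (+1)
site 3, node MP: M={T} ∪ P={A} → {A,T} (+1)
site 3, node DMP: D={A} ∩ MP={A,T} → {A} (+0)
site 3, node DLMP: DMP={A} ∩ L={A} → {A} (+0)
site 4, node MP: M={T} ∪ P={C} → {C,T} (+1)
site 4, node DMP: D={G} ∪ MP={C,T} → {C,G,T} (+1)
site 4, node DLMP: DMP={C,G,T} ∪ L={A} → {A,C,G,T} (+1)
site 5, node MP: M={A} ∪ P={C} → {A,C} (+1)
site 5, node DMP: D={T} ∪ MP={A,C} → {A,C,T} (+1)
site 5, node DLMP: DMP={A,C,T} ∩ L={A} → {A} (+0)
site 6, node MP: M={A} ∪ P={T} → {A,T} (+1)
site 6, node DMP: D={C} ∪ MP={A,T} → {A,C,T} (+1)
site 6, node DLMP: DMP={A,C,T} ∩ L={C} → {C} (+0)
per-site changes: [2, 2, 2, 1, 3, 2, 2]; total = 14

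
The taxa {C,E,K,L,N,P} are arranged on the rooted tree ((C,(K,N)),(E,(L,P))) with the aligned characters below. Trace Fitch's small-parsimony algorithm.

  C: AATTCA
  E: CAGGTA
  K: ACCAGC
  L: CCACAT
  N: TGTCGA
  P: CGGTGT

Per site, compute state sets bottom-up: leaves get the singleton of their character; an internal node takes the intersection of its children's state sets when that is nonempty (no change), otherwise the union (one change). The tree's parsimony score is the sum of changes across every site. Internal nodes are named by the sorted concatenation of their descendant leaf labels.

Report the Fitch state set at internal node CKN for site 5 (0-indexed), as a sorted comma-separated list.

KN@0: {A} ∪ {T} = {A,T} (union, +1)
CKN@0: {A} ∩ {A,T} = {A} (intersection, +0)
LP@0: {C} ∩ {C} = {C} (intersection, +0)
ELP@0: {C} ∩ {C} = {C} (intersection, +0)
CEKLNP@0: {A} ∪ {C} = {A,C} (union, +1)
KN@1: {C} ∪ {G} = {C,G} (union, +1)
CKN@1: {A} ∪ {C,G} = {A,C,G} (union, +1)
LP@1: {C} ∪ {G} = {C,G} (union, +1)
ELP@1: {A} ∪ {C,G} = {A,C,G} (union, +1)
CEKLNP@1: {A,C,G} ∩ {A,C,G} = {A,C,G} (intersection, +0)
KN@2: {C} ∪ {T} = {C,T} (union, +1)
CKN@2: {T} ∩ {C,T} = {T} (intersection, +0)
LP@2: {A} ∪ {G} = {A,G} (union, +1)
ELP@2: {G} ∩ {A,G} = {G} (intersection, +0)
CEKLNP@2: {T} ∪ {G} = {G,T} (union, +1)
KN@3: {A} ∪ {C} = {A,C} (union, +1)
CKN@3: {T} ∪ {A,C} = {A,C,T} (union, +1)
LP@3: {C} ∪ {T} = {C,T} (union, +1)
ELP@3: {G} ∪ {C,T} = {C,G,T} (union, +1)
CEKLNP@3: {A,C,T} ∩ {C,G,T} = {C,T} (intersection, +0)
KN@4: {G} ∩ {G} = {G} (intersection, +0)
CKN@4: {C} ∪ {G} = {C,G} (union, +1)
LP@4: {A} ∪ {G} = {A,G} (union, +1)
ELP@4: {T} ∪ {A,G} = {A,G,T} (union, +1)
CEKLNP@4: {C,G} ∩ {A,G,T} = {G} (intersection, +0)
KN@5: {C} ∪ {A} = {A,C} (union, +1)
CKN@5: {A} ∩ {A,C} = {A} (intersection, +0)
LP@5: {T} ∩ {T} = {T} (intersection, +0)
ELP@5: {A} ∪ {T} = {A,T} (union, +1)
CEKLNP@5: {A} ∩ {A,T} = {A} (intersection, +0)
per-site changes: [2, 4, 3, 4, 3, 2]; total = 18

A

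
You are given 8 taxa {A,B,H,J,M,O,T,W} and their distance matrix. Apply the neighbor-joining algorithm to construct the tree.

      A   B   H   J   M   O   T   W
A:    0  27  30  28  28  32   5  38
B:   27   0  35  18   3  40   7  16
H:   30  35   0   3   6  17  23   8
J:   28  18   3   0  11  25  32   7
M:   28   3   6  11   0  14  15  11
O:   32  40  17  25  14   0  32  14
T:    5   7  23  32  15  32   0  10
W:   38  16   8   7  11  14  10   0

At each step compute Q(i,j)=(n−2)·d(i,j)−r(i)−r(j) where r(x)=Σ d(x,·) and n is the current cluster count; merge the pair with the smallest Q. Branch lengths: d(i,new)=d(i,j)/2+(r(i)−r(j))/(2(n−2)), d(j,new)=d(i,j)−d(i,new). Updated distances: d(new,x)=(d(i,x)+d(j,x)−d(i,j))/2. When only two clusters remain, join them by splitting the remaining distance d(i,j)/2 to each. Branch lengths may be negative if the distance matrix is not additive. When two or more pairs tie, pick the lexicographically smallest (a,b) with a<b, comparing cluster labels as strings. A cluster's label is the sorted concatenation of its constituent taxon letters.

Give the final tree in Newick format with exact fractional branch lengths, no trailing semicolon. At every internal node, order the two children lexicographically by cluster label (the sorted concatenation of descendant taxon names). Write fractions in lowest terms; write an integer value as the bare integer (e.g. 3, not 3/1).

step 1: merge (A,T) at d=5, Q=-282; branch lengths A→47/6, T→-17/6; new cluster AT
  updated: d(AT,B)=29/2, d(AT,H)=24, d(AT,J)=55/2, d(AT,M)=19, d(AT,O)=59/2, d(AT,W)=43/2
step 2: merge (AT,B) at d=29/2, Q=-190; branch lengths AT→41/5, B→63/10; new cluster ABT
  updated: d(ABT,H)=89/4, d(ABT,J)=31/2, d(ABT,M)=15/4, d(ABT,O)=55/2, d(ABT,W)=23/2
step 3: merge (ABT,M) at d=15/4, Q=-445/4; branch lengths ABT→199/32, M→-79/32; new cluster ABMT
  updated: d(ABMT,H)=49/4, d(ABMT,J)=91/8, d(ABMT,O)=151/8, d(ABMT,W)=75/8
step 4: merge (H,J) at d=3, Q=-621/8; branch lengths H→23/48, J→121/48; new cluster HJ
  updated: d(ABMT,HJ)=165/16, d(HJ,O)=39/2, d(HJ,W)=6
step 5: merge (ABMT,HJ) at d=165/16, Q=-215/4; branch lengths ABMT→187/32, HJ→143/32; new cluster ABHJMT
  updated: d(ABHJMT,O)=449/32, d(ABHJMT,W)=81/32
step 6: merge (ABHJMT,O) at d=449/32, Q=-489/16; branch lengths ABHJMT→41/32, O→51/4; new cluster ABHJMOT
  updated: d(ABHJMOT,W)=5/4
step 7: merge (ABHJMOT,W) at d=5/4; branch lengths ABHJMOT→5/8, W→5/8; new cluster ABHJMOTW
final tree: ((((((A:47/6,T:-17/6):41/5,B:63/10):199/32,M:-79/32):187/32,(H:23/48,J:121/48):143/32):41/32,O:51/4):5/8,W:5/8)
total length: 1659/32

((((((A:47/6,T:-17/6):41/5,B:63/10):199/32,M:-79/32):187/32,(H:23/48,J:121/48):143/32):41/32,O:51/4):5/8,W:5/8)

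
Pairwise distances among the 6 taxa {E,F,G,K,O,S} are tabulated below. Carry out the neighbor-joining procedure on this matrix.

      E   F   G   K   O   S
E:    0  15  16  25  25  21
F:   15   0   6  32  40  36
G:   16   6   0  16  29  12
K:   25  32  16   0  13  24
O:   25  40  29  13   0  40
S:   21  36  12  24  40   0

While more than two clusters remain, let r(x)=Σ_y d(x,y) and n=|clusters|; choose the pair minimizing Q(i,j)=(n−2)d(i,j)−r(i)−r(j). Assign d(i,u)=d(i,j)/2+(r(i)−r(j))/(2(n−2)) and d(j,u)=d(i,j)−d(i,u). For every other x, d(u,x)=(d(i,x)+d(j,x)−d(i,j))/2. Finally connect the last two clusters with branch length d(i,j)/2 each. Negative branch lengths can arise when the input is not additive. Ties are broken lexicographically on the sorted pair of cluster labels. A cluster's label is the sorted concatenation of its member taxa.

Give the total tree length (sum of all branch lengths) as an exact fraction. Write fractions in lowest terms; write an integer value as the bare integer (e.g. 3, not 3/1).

1. join K+O (d=13, Q=-205) ⇒ KO; edges |K|=15/8, |O|=89/8
  updated: d(E,KO)=37/2, d(F,KO)=59/2, d(G,KO)=16, d(KO,S)=51/2
2. join F+G (d=6, Q=-237/2) ⇒ FG; edges |F|=109/12, |G|=-37/12
  updated: d(E,FG)=25/2, d(FG,KO)=79/4, d(FG,S)=21
3. join E+FG (d=25/2, Q=-321/4) ⇒ EFG; edges |E|=95/16, |FG|=105/16
  updated: d(EFG,KO)=103/8, d(EFG,S)=59/4
4. join EFG+KO (d=103/8, Q=-425/8) ⇒ EFGKO; edges |EFG|=17/16, |KO|=189/16
  updated: d(EFGKO,S)=219/16
5. join EFGKO+S (d=219/16) ⇒ EFGKOS; edges |EFGKO|=219/32, |S|=219/32
final tree: (((E:95/16,(F:109/12,G:-37/12):105/16):17/16,(K:15/8,O:89/8):189/16):219/32,S:219/32)
total length: 929/16

929/16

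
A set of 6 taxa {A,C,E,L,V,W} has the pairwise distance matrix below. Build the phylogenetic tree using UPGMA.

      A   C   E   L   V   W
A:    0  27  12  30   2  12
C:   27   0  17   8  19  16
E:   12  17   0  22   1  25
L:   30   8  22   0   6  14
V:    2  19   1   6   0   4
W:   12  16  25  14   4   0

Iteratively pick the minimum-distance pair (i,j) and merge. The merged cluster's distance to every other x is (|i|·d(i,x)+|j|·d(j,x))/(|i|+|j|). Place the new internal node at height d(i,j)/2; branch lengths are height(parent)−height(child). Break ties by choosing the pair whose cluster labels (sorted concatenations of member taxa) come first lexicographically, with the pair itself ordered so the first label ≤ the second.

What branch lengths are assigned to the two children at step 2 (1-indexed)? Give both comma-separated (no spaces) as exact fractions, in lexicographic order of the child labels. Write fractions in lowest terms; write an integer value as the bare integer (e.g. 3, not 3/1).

iteration 1: select E,V (d=1); attach at lengths (1/2, 1/2); label the merged cluster EV
  updated: d(A,EV)=7, d(C,EV)=18, d(EV,L)=14, d(EV,W)=29/2
iteration 2: select A,EV (d=7); attach at lengths (7/2, 3); label the merged cluster AEV
  updated: d(AEV,C)=21, d(AEV,L)=58/3, d(AEV,W)=41/3
iteration 3: select C,L (d=8); attach at lengths (4, 4); label the merged cluster CL
  updated: d(AEV,CL)=121/6, d(CL,W)=15
iteration 4: select AEV,W (d=41/3); attach at lengths (10/3, 41/6); label the merged cluster AEVW
  updated: d(AEVW,CL)=151/8
iteration 5: select AEVW,CL (d=151/8); attach at lengths (125/48, 87/16); label the merged cluster ACELVW
final tree: (((A:7/2,(E:1/2,V:1/2):3):10/3,W:41/6):125/48,(C:4,L:4):87/16)
total length: 809/24

7/2,3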